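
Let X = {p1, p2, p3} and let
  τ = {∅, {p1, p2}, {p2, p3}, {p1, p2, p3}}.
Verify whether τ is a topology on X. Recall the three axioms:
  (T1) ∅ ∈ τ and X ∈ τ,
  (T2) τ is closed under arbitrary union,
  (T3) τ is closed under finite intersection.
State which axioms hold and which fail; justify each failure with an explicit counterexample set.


τ is NOT a topology on X.

Axiom (T1): ∅ ∈ τ? Yes; X ∈ τ? Yes.
Axiom (T2/T3): check pairwise unions and intersections of members of τ.
Counterexample for (T3): {p1, p2} ∩ {p2, p3} = {p2} ∉ τ. Therefore τ is NOT a topology.


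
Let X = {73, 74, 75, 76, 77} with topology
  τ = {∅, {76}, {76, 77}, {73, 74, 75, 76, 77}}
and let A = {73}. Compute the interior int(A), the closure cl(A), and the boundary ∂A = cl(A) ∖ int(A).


int(A) = ∅, cl(A) = {73, 74, 75}, ∂A = {73, 74, 75}.

Closed sets in (X, τ) are complements of opens:
  closed(X, τ) = {∅, {73, 74, 75}, {73, 74, 75, 77}, {73, 74, 75, 76, 77}}.
int(A) = ⋃ {U ∈ τ : U ⊆ A}. Opens contained in A: ∅.
Taking the union of these: int(A) = ∅.
cl(A) = ⋂ {C closed : A ⊆ C}. Closed sets containing A: {73, 74, 75}, {73, 74, 75, 77}, {73, 74, 75, 76, 77}.
Intersecting these: cl(A) = {73, 74, 75}.
∂A = cl(A) ∖ int(A) = {73, 74, 75} ∖ ∅ = {73, 74, 75}.


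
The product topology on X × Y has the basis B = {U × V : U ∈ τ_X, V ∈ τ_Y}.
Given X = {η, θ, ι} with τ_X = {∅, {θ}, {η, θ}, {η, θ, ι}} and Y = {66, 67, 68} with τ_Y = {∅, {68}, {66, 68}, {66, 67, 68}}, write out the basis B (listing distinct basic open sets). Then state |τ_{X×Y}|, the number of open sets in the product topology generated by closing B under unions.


Basis B = {∅ × ∅, {θ} × {68}, {η, θ} × {68}, {θ} × {66, 68}, {η, θ, ι} × {68}, {θ} × {66, 67, 68}, {η, θ} × {66, 68}, {η, θ} × {66, 67, 68}, {η, θ, ι} × {66, 68}, {η, θ, ι} × {66, 67, 68}}; |τ_{X×Y}| = 20.

Enumerate products U × V with U ∈ τ_X, V ∈ τ_Y (deduplicated):
  ∅ × ∅ = {} (∅)
  {θ} × {68} = {(θ,68)}
  {η, θ} × {68} = {(η,68), (θ,68)}
  {θ} × {66, 68} = {(θ,66), (θ,68)}
  {η, θ, ι} × {68} = {(η,68), (θ,68), (ι,68)}
  {θ} × {66, 67, 68} = {(θ,66), (θ,67), (θ,68)}
  {η, θ} × {66, 68} = {(η,66), (η,68), (θ,66), (θ,68)}
  {η, θ} × {66, 67, 68} = {(η,66), (η,67), (η,68), (θ,66), (θ,67), (θ,68)}
  {η, θ, ι} × {66, 68} = {(η,66), (η,68), (θ,66), (θ,68), (ι,66), (ι,68)}
  {η, θ, ι} × {66, 67, 68} = {(η,66), (η,67), (η,68), (θ,66), (θ,67), (θ,68), (ι,66), (ι,67), (ι,68)}
These 10 distinct sets form the basis B.
Close under arbitrary unions to get τ_{X×Y}; counting gives |τ_{X×Y}| = 20.


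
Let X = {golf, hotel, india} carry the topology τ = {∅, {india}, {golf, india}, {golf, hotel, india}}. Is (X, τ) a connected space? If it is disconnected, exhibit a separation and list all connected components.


(X, τ) is connected.

Find clopen sets (U ∈ τ with X ∖ U ∈ τ):
  U = ∅, X ∖ U = {golf, hotel, india} — both open, so U is clopen.
  U = {golf, hotel, india}, X ∖ U = ∅ — both open, so U is clopen.
Only trivial clopens (∅ and X) exist, so (X, τ) is connected.
Compute connected components by grouping points that agree on all clopens:
  component: {golf, hotel, india}


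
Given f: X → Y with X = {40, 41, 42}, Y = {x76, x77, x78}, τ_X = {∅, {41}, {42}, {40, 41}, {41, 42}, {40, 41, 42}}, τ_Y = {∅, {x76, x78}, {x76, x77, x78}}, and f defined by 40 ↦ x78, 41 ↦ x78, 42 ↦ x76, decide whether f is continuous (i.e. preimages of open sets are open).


f IS continuous.

Compute f^{-1}(U) for each U ∈ τ_Y:
  U = ∅: f^{-1}(U) = ∅ ∈ τ_X ✓.
  U = {x76, x78}: f^{-1}(U) = {40, 41, 42} ∈ τ_X ✓.
  U = {x76, x77, x78}: f^{-1}(U) = {40, 41, 42} ∈ τ_X ✓.
Every preimage lies in τ_X, so f IS continuous.


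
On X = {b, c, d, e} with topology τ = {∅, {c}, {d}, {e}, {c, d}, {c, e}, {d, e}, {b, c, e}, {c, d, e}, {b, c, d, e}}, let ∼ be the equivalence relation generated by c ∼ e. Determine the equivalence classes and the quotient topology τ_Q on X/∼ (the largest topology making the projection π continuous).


X/∼ = {[b], [c=e], [d]}; |τ_Q| = 6.

Equivalence classes: [b], [c=e], [d].
Quotient map π: X → X/∼ sends b ↦ [b], c ↦ [c=e], d ↦ [d], e ↦ [c=e].
For each subset V ⊆ X/∼, compute π^{-1}(V) ⊆ X and check whether π^{-1}(V) ∈ τ. V is open in τ_Q iff π^{-1}(V) ∈ τ.
  V = {}: π^{-1}(V) = ∅ ∈ τ ✓.
  V = {[b]}: π^{-1}(V) = {b} ∉ τ ✗.
  V = {[c=e]}: π^{-1}(V) = {c, e} ∈ τ ✓.
  V = {[b], [c=e]}: π^{-1}(V) = {b, c, e} ∈ τ ✓.
  V = {[d]}: π^{-1}(V) = {d} ∈ τ ✓.
  V = {[b], [d]}: π^{-1}(V) = {b, d} ∉ τ ✗.
  V = {[c=e], [d]}: π^{-1}(V) = {c, d, e} ∈ τ ✓.
  V = {[b], [c=e], [d]}: π^{-1}(V) = {b, c, d, e} ∈ τ ✓.
Open sets in the quotient: τ_Q = {{}, {[c=e]}, {[b], [c=e]}, {[d]}, {[c=e], [d]}, {[b], [c=e], [d]}} (6 elements).


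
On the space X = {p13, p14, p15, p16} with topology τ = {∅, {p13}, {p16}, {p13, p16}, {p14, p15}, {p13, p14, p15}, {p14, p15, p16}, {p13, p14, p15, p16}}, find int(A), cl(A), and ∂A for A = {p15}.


int(A) = ∅, cl(A) = {p14, p15}, ∂A = {p14, p15}.

Closed sets in (X, τ) are complements of opens:
  closed(X, τ) = {∅, {p13}, {p16}, {p13, p16}, {p14, p15}, {p13, p14, p15}, {p14, p15, p16}, {p13, p14, p15, p16}}.
int(A) = ⋃ {U ∈ τ : U ⊆ A}. Opens contained in A: ∅.
Taking the union of these: int(A) = ∅.
cl(A) = ⋂ {C closed : A ⊆ C}. Closed sets containing A: {p14, p15}, {p13, p14, p15}, {p14, p15, p16}, {p13, p14, p15, p16}.
Intersecting these: cl(A) = {p14, p15}.
∂A = cl(A) ∖ int(A) = {p14, p15} ∖ ∅ = {p14, p15}.


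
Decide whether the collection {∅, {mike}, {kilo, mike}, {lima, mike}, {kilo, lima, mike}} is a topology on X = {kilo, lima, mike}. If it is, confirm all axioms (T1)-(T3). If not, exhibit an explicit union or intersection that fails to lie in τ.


τ IS a topology on X.

Axiom (T1): ∅ ∈ τ? Yes; X ∈ τ? Yes.
Axiom (T2/T3): check pairwise unions and intersections of members of τ.
All pairwise intersections and unions checked — each lies in τ. Therefore τ satisfies (T1), (T2), (T3): it IS a topology on X.


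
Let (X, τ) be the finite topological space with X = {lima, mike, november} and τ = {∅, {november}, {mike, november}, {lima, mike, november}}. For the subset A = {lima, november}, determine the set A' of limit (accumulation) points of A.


A' = {lima, mike}

For each x ∈ X, list the open sets U ∈ τ with x ∈ U, then check whether U ∩ (A ∖ {x}) ≠ ∅ for every such U.
  x = lima: opens ∋ x are {lima, mike, november}; each meets A ∖ {lima}, so x IS a limit point.
  x = mike: opens ∋ x are {mike, november}, {lima, mike, november}; each meets A ∖ {mike}, so x IS a limit point.
  x = november: open {november} ∋ x has {november} ∩ (A ∖ {november}) = ∅, so x is NOT a limit point.
Collecting: A' = {lima, mike}.


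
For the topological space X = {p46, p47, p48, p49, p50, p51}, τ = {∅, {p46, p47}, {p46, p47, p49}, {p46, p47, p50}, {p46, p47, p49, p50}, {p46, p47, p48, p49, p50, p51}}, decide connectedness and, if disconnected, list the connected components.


(X, τ) is connected.

Find clopen sets (U ∈ τ with X ∖ U ∈ τ):
  U = ∅, X ∖ U = {p46, p47, p48, p49, p50, p51} — both open, so U is clopen.
  U = {p46, p47, p48, p49, p50, p51}, X ∖ U = ∅ — both open, so U is clopen.
Only trivial clopens (∅ and X) exist, so (X, τ) is connected.
Compute connected components by grouping points that agree on all clopens:
  component: {p46, p47, p48, p49, p50, p51}


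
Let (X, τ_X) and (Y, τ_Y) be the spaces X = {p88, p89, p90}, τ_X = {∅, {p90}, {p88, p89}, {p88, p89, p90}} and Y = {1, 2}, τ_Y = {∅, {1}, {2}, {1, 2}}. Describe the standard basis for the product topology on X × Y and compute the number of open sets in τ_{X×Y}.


Basis B = {∅ × ∅, {p90} × {1}, {p90} × {2}, {p88, p89} × {1}, {p88, p89} × {2}, {p90} × {1, 2}, {p88, p89, p90} × {1}, {p88, p89, p90} × {2}, {p88, p89} × {1, 2}, {p88, p89, p90} × {1, 2}}; |τ_{X×Y}| = 16.

Enumerate products U × V with U ∈ τ_X, V ∈ τ_Y (deduplicated):
  ∅ × ∅ = {} (∅)
  {p90} × {1} = {(p90,1)}
  {p90} × {2} = {(p90,2)}
  {p88, p89} × {1} = {(p88,1), (p89,1)}
  {p88, p89} × {2} = {(p88,2), (p89,2)}
  {p90} × {1, 2} = {(p90,1), (p90,2)}
  {p88, p89, p90} × {1} = {(p88,1), (p89,1), (p90,1)}
  {p88, p89, p90} × {2} = {(p88,2), (p89,2), (p90,2)}
  {p88, p89} × {1, 2} = {(p88,1), (p88,2), (p89,1), (p89,2)}
  {p88, p89, p90} × {1, 2} = {(p88,1), (p88,2), (p89,1), (p89,2), (p90,1), (p90,2)}
These 10 distinct sets form the basis B.
Close under arbitrary unions to get τ_{X×Y}; counting gives |τ_{X×Y}| = 16.


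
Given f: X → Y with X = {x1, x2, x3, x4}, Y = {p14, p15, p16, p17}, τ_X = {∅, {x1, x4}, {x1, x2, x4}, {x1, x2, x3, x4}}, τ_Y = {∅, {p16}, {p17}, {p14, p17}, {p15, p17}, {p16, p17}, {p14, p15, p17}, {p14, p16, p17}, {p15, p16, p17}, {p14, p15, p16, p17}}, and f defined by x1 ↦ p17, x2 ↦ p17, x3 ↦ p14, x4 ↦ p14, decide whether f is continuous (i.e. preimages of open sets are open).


f is NOT continuous.

Compute f^{-1}(U) for each U ∈ τ_Y:
  U = ∅: f^{-1}(U) = ∅ ∈ τ_X ✓.
  U = {p16}: f^{-1}(U) = ∅ ∈ τ_X ✓.
  U = {p17}: f^{-1}(U) = {x1, x2} ∉ τ_X ✗.
  U = {p14, p17}: f^{-1}(U) = {x1, x2, x3, x4} ∈ τ_X ✓.
  U = {p15, p17}: f^{-1}(U) = {x1, x2} ∉ τ_X ✗.
  U = {p16, p17}: f^{-1}(U) = {x1, x2} ∉ τ_X ✗.
  U = {p14, p15, p17}: f^{-1}(U) = {x1, x2, x3, x4} ∈ τ_X ✓.
  U = {p14, p16, p17}: f^{-1}(U) = {x1, x2, x3, x4} ∈ τ_X ✓.
  U = {p15, p16, p17}: f^{-1}(U) = {x1, x2} ∉ τ_X ✗.
  U = {p14, p15, p16, p17}: f^{-1}(U) = {x1, x2, x3, x4} ∈ τ_X ✓.
Found U = {p17} with f^{-1}(U) = {x1, x2} not in τ_X. Therefore f is NOT continuous.


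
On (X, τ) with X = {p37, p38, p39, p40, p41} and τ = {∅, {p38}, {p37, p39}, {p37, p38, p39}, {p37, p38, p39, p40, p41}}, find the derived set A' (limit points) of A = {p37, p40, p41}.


A' = {p39, p40, p41}

For each x ∈ X, list the open sets U ∈ τ with x ∈ U, then check whether U ∩ (A ∖ {x}) ≠ ∅ for every such U.
  x = p37: open {p37, p39} ∋ x has {p37, p39} ∩ (A ∖ {p37}) = ∅, so x is NOT a limit point.
  x = p38: open {p38} ∋ x has {p38} ∩ (A ∖ {p38}) = ∅, so x is NOT a limit point.
  x = p39: opens ∋ x are {p37, p39}, {p37, p38, p39}, {p37, p38, p39, p40, p41}; each meets A ∖ {p39}, so x IS a limit point.
  x = p40: opens ∋ x are {p37, p38, p39, p40, p41}; each meets A ∖ {p40}, so x IS a limit point.
  x = p41: opens ∋ x are {p37, p38, p39, p40, p41}; each meets A ∖ {p41}, so x IS a limit point.
Collecting: A' = {p39, p40, p41}.


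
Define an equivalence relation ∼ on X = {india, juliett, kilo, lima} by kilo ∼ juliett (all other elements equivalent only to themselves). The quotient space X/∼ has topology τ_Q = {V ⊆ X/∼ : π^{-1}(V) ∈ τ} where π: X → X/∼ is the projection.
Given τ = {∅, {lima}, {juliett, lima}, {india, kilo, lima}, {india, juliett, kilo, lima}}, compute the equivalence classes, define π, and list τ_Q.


X/∼ = {[india], [juliett=kilo], [lima]}; |τ_Q| = 3.

Equivalence classes: [india], [juliett=kilo], [lima].
Quotient map π: X → X/∼ sends india ↦ [india], juliett ↦ [juliett=kilo], kilo ↦ [juliett=kilo], lima ↦ [lima].
For each subset V ⊆ X/∼, compute π^{-1}(V) ⊆ X and check whether π^{-1}(V) ∈ τ. V is open in τ_Q iff π^{-1}(V) ∈ τ.
  V = {}: π^{-1}(V) = ∅ ∈ τ ✓.
  V = {[india]}: π^{-1}(V) = {india} ∉ τ ✗.
  V = {[juliett=kilo]}: π^{-1}(V) = {juliett, kilo} ∉ τ ✗.
  V = {[india], [juliett=kilo]}: π^{-1}(V) = {india, juliett, kilo} ∉ τ ✗.
  V = {[lima]}: π^{-1}(V) = {lima} ∈ τ ✓.
  V = {[india], [lima]}: π^{-1}(V) = {india, lima} ∉ τ ✗.
  V = {[juliett=kilo], [lima]}: π^{-1}(V) = {juliett, kilo, lima} ∉ τ ✗.
  V = {[india], [juliett=kilo], [lima]}: π^{-1}(V) = {india, juliett, kilo, lima} ∈ τ ✓.
Open sets in the quotient: τ_Q = {{}, {[lima]}, {[india], [juliett=kilo], [lima]}} (3 elements).


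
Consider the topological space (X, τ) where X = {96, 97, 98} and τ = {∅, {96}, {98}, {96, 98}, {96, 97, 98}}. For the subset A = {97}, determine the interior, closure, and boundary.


int(A) = ∅, cl(A) = {97}, ∂A = {97}.

Closed sets in (X, τ) are complements of opens:
  closed(X, τ) = {∅, {97}, {96, 97}, {97, 98}, {96, 97, 98}}.
int(A) = ⋃ {U ∈ τ : U ⊆ A}. Opens contained in A: ∅.
Taking the union of these: int(A) = ∅.
cl(A) = ⋂ {C closed : A ⊆ C}. Closed sets containing A: {97}, {96, 97}, {97, 98}, {96, 97, 98}.
Intersecting these: cl(A) = {97}.
∂A = cl(A) ∖ int(A) = {97} ∖ ∅ = {97}.


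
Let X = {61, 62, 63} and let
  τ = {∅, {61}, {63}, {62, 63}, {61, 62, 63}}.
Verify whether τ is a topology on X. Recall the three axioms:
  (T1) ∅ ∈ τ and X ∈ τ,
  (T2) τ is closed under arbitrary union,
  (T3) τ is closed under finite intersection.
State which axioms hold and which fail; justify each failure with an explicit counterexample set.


τ is NOT a topology on X.

Axiom (T1): ∅ ∈ τ? Yes; X ∈ τ? Yes.
Axiom (T2/T3): check pairwise unions and intersections of members of τ.
Counterexample for (T2): {61} ∪ {63} = {61, 63} ∉ τ. Therefore τ is NOT a topology.


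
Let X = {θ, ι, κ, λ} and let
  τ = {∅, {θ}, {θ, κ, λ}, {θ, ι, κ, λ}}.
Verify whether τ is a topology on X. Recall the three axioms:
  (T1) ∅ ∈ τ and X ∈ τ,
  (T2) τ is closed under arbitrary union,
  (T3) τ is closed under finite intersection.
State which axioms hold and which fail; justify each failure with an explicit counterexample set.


τ IS a topology on X.

Axiom (T1): ∅ ∈ τ? Yes; X ∈ τ? Yes.
Axiom (T2/T3): check pairwise unions and intersections of members of τ.
All pairwise intersections and unions checked — each lies in τ. Therefore τ satisfies (T1), (T2), (T3): it IS a topology on X.


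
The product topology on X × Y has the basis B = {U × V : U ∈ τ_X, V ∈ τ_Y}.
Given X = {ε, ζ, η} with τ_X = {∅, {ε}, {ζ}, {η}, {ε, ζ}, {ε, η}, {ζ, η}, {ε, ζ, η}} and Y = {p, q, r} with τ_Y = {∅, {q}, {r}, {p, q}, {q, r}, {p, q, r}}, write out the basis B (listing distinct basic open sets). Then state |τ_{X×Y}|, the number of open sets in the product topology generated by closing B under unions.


Basis B = {∅ × ∅, {ε} × {q}, {ε} × {r}, {ζ} × {q}, {ζ} × {r}, {η} × {q}, {η} × {r}, {ε} × {p, q}, {ε} × {q, r}, {ε, ζ} × {q}, {ε, η} × {q}, {ε, ζ} × {r}, {ε, η} × {r}, {ζ} × {p, q}, {ζ} × {q, r}, {ζ, η} × {q}, {ζ, η} × {r}, {η} × {p, q}, {η} × {q, r}, {ε} × {p, q, r}, {ε, ζ, η} × {q}, {ε, ζ, η} × {r}, {ζ} × {p, q, r}, {η} × {p, q, r}, {ε, ζ} × {p, q}, {ε, η} × {p, q}, {ε, ζ} × {q, r}, {ε, η} × {q, r}, {ζ, η} × {p, q}, {ζ, η} × {q, r}, {ε, ζ} × {p, q, r}, {ε, η} × {p, q, r}, {ε, ζ, η} × {p, q}, {ε, ζ, η} × {q, r}, {ζ, η} × {p, q, r}, {ε, ζ, η} × {p, q, r}}; |τ_{X×Y}| = 216.

Enumerate products U × V with U ∈ τ_X, V ∈ τ_Y (deduplicated):
  ∅ × ∅ = {} (∅)
  {ε} × {q} = {(ε,q)}
  {ε} × {r} = {(ε,r)}
  {ζ} × {q} = {(ζ,q)}
  {ζ} × {r} = {(ζ,r)}
  {η} × {q} = {(η,q)}
  {η} × {r} = {(η,r)}
  {ε} × {p, q} = {(ε,p), (ε,q)}
  {ε} × {q, r} = {(ε,q), (ε,r)}
  {ε, ζ} × {q} = {(ε,q), (ζ,q)}
  {ε, η} × {q} = {(ε,q), (η,q)}
  {ε, ζ} × {r} = {(ε,r), (ζ,r)}
  {ε, η} × {r} = {(ε,r), (η,r)}
  {ζ} × {p, q} = {(ζ,p), (ζ,q)}
  {ζ} × {q, r} = {(ζ,q), (ζ,r)}
  {ζ, η} × {q} = {(ζ,q), (η,q)}
  {ζ, η} × {r} = {(ζ,r), (η,r)}
  {η} × {p, q} = {(η,p), (η,q)}
  {η} × {q, r} = {(η,q), (η,r)}
  {ε} × {p, q, r} = {(ε,p), (ε,q), (ε,r)}
  {ε, ζ, η} × {q} = {(ε,q), (ζ,q), (η,q)}
  {ε, ζ, η} × {r} = {(ε,r), (ζ,r), (η,r)}
  {ζ} × {p, q, r} = {(ζ,p), (ζ,q), (ζ,r)}
  {η} × {p, q, r} = {(η,p), (η,q), (η,r)}
  {ε, ζ} × {p, q} = {(ε,p), (ε,q), (ζ,p), (ζ,q)}
  {ε, η} × {p, q} = {(ε,p), (ε,q), (η,p), (η,q)}
  {ε, ζ} × {q, r} = {(ε,q), (ε,r), (ζ,q), (ζ,r)}
  {ε, η} × {q, r} = {(ε,q), (ε,r), (η,q), (η,r)}
  {ζ, η} × {p, q} = {(ζ,p), (ζ,q), (η,p), (η,q)}
  {ζ, η} × {q, r} = {(ζ,q), (ζ,r), (η,q), (η,r)}
  {ε, ζ} × {p, q, r} = {(ε,p), (ε,q), (ε,r), (ζ,p), (ζ,q), (ζ,r)}
  {ε, η} × {p, q, r} = {(ε,p), (ε,q), (ε,r), (η,p), (η,q), (η,r)}
  {ε, ζ, η} × {p, q} = {(ε,p), (ε,q), (ζ,p), (ζ,q), (η,p), (η,q)}
  {ε, ζ, η} × {q, r} = {(ε,q), (ε,r), (ζ,q), (ζ,r), (η,q), (η,r)}
  {ζ, η} × {p, q, r} = {(ζ,p), (ζ,q), (ζ,r), (η,p), (η,q), (η,r)}
  {ε, ζ, η} × {p, q, r} = {(ε,p), (ε,q), (ε,r), (ζ,p), (ζ,q), (ζ,r), (η,p), (η,q), (η,r)}
These 36 distinct sets form the basis B.
Close under arbitrary unions to get τ_{X×Y}; counting gives |τ_{X×Y}| = 216.


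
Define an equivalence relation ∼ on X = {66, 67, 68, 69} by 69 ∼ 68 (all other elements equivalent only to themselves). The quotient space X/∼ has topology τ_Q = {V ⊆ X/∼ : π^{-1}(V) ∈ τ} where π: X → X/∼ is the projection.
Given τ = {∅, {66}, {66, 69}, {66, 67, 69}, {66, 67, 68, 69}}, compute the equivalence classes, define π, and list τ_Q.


X/∼ = {[66], [67], [68=69]}; |τ_Q| = 3.

Equivalence classes: [66], [67], [68=69].
Quotient map π: X → X/∼ sends 66 ↦ [66], 67 ↦ [67], 68 ↦ [68=69], 69 ↦ [68=69].
For each subset V ⊆ X/∼, compute π^{-1}(V) ⊆ X and check whether π^{-1}(V) ∈ τ. V is open in τ_Q iff π^{-1}(V) ∈ τ.
  V = {}: π^{-1}(V) = ∅ ∈ τ ✓.
  V = {[66]}: π^{-1}(V) = {66} ∈ τ ✓.
  V = {[67]}: π^{-1}(V) = {67} ∉ τ ✗.
  V = {[66], [67]}: π^{-1}(V) = {66, 67} ∉ τ ✗.
  V = {[68=69]}: π^{-1}(V) = {68, 69} ∉ τ ✗.
  V = {[66], [68=69]}: π^{-1}(V) = {66, 68, 69} ∉ τ ✗.
  V = {[67], [68=69]}: π^{-1}(V) = {67, 68, 69} ∉ τ ✗.
  V = {[66], [67], [68=69]}: π^{-1}(V) = {66, 67, 68, 69} ∈ τ ✓.
Open sets in the quotient: τ_Q = {{}, {[66]}, {[66], [67], [68=69]}} (3 elements).


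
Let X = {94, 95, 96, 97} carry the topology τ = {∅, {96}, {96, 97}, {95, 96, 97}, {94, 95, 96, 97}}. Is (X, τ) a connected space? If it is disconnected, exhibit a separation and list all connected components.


(X, τ) is connected.

Find clopen sets (U ∈ τ with X ∖ U ∈ τ):
  U = ∅, X ∖ U = {94, 95, 96, 97} — both open, so U is clopen.
  U = {94, 95, 96, 97}, X ∖ U = ∅ — both open, so U is clopen.
Only trivial clopens (∅ and X) exist, so (X, τ) is connected.
Compute connected components by grouping points that agree on all clopens:
  component: {94, 95, 96, 97}


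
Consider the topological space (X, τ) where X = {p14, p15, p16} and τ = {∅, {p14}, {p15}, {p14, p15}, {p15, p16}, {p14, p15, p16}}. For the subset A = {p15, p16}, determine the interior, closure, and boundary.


int(A) = {p15, p16}, cl(A) = {p15, p16}, ∂A = ∅.

Closed sets in (X, τ) are complements of opens:
  closed(X, τ) = {∅, {p14}, {p16}, {p14, p16}, {p15, p16}, {p14, p15, p16}}.
int(A) = ⋃ {U ∈ τ : U ⊆ A}. Opens contained in A: ∅, {p15}, {p15, p16}.
Taking the union of these: int(A) = {p15, p16}.
cl(A) = ⋂ {C closed : A ⊆ C}. Closed sets containing A: {p15, p16}, {p14, p15, p16}.
Intersecting these: cl(A) = {p15, p16}.
∂A = cl(A) ∖ int(A) = {p15, p16} ∖ {p15, p16} = ∅.


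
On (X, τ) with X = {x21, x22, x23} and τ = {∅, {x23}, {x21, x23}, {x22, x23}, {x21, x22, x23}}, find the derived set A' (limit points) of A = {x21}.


A' = ∅

For each x ∈ X, list the open sets U ∈ τ with x ∈ U, then check whether U ∩ (A ∖ {x}) ≠ ∅ for every such U.
  x = x21: open {x21, x23} ∋ x has {x21, x23} ∩ (A ∖ {x21}) = ∅, so x is NOT a limit point.
  x = x22: open {x22, x23} ∋ x has {x22, x23} ∩ (A ∖ {x22}) = ∅, so x is NOT a limit point.
  x = x23: open {x23} ∋ x has {x23} ∩ (A ∖ {x23}) = ∅, so x is NOT a limit point.
Collecting: A' = ∅.


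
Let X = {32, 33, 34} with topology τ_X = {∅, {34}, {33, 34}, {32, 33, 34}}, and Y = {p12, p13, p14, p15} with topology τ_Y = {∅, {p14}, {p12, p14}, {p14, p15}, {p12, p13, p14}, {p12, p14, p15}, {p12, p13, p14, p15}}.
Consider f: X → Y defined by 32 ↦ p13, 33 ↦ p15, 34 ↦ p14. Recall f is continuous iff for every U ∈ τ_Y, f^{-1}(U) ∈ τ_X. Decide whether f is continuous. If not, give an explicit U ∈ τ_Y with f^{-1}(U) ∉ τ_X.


f is NOT continuous.

Compute f^{-1}(U) for each U ∈ τ_Y:
  U = ∅: f^{-1}(U) = ∅ ∈ τ_X ✓.
  U = {p14}: f^{-1}(U) = {34} ∈ τ_X ✓.
  U = {p12, p14}: f^{-1}(U) = {34} ∈ τ_X ✓.
  U = {p14, p15}: f^{-1}(U) = {33, 34} ∈ τ_X ✓.
  U = {p12, p13, p14}: f^{-1}(U) = {32, 34} ∉ τ_X ✗.
  U = {p12, p14, p15}: f^{-1}(U) = {33, 34} ∈ τ_X ✓.
  U = {p12, p13, p14, p15}: f^{-1}(U) = {32, 33, 34} ∈ τ_X ✓.
Found U = {p12, p13, p14} with f^{-1}(U) = {32, 34} not in τ_X. Therefore f is NOT continuous.


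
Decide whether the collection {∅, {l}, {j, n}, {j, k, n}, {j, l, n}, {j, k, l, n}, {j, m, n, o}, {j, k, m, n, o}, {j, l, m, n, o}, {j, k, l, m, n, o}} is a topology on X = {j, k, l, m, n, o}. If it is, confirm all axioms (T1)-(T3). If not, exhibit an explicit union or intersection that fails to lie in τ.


τ IS a topology on X.

Axiom (T1): ∅ ∈ τ? Yes; X ∈ τ? Yes.
Axiom (T2/T3): check pairwise unions and intersections of members of τ.
All pairwise intersections and unions checked — each lies in τ. Therefore τ satisfies (T1), (T2), (T3): it IS a topology on X.


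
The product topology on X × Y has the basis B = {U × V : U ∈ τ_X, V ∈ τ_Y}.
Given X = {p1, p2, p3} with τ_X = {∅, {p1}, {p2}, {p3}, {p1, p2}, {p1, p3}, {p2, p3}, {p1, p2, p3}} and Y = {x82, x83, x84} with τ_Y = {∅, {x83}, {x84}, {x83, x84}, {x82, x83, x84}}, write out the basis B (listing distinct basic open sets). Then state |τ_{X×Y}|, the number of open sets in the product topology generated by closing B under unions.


Basis B = {∅ × ∅, {p1} × {x83}, {p1} × {x84}, {p2} × {x83}, {p2} × {x84}, {p3} × {x83}, {p3} × {x84}, {p1} × {x83, x84}, {p1, p2} × {x83}, {p1, p3} × {x83}, {p1, p2} × {x84}, {p1, p3} × {x84}, {p2} × {x83, x84}, {p2, p3} × {x83}, {p2, p3} × {x84}, {p3} × {x83, x84}, {p1} × {x82, x83, x84}, {p1, p2, p3} × {x83}, {p1, p2, p3} × {x84}, {p2} × {x82, x83, x84}, {p3} × {x82, x83, x84}, {p1, p2} × {x83, x84}, {p1, p3} × {x83, x84}, {p2, p3} × {x83, x84}, {p1, p2} × {x82, x83, x84}, {p1, p3} × {x82, x83, x84}, {p1, p2, p3} × {x83, x84}, {p2, p3} × {x82, x83, x84}, {p1, p2, p3} × {x82, x83, x84}}; |τ_{X×Y}| = 125.

Enumerate products U × V with U ∈ τ_X, V ∈ τ_Y (deduplicated):
  ∅ × ∅ = {} (∅)
  {p1} × {x83} = {(p1,x83)}
  {p1} × {x84} = {(p1,x84)}
  {p2} × {x83} = {(p2,x83)}
  {p2} × {x84} = {(p2,x84)}
  {p3} × {x83} = {(p3,x83)}
  {p3} × {x84} = {(p3,x84)}
  {p1} × {x83, x84} = {(p1,x83), (p1,x84)}
  {p1, p2} × {x83} = {(p1,x83), (p2,x83)}
  {p1, p3} × {x83} = {(p1,x83), (p3,x83)}
  {p1, p2} × {x84} = {(p1,x84), (p2,x84)}
  {p1, p3} × {x84} = {(p1,x84), (p3,x84)}
  {p2} × {x83, x84} = {(p2,x83), (p2,x84)}
  {p2, p3} × {x83} = {(p2,x83), (p3,x83)}
  {p2, p3} × {x84} = {(p2,x84), (p3,x84)}
  {p3} × {x83, x84} = {(p3,x83), (p3,x84)}
  {p1} × {x82, x83, x84} = {(p1,x82), (p1,x83), (p1,x84)}
  {p1, p2, p3} × {x83} = {(p1,x83), (p2,x83), (p3,x83)}
  {p1, p2, p3} × {x84} = {(p1,x84), (p2,x84), (p3,x84)}
  {p2} × {x82, x83, x84} = {(p2,x82), (p2,x83), (p2,x84)}
  {p3} × {x82, x83, x84} = {(p3,x82), (p3,x83), (p3,x84)}
  {p1, p2} × {x83, x84} = {(p1,x83), (p1,x84), (p2,x83), (p2,x84)}
  {p1, p3} × {x83, x84} = {(p1,x83), (p1,x84), (p3,x83), (p3,x84)}
  {p2, p3} × {x83, x84} = {(p2,x83), (p2,x84), (p3,x83), (p3,x84)}
  {p1, p2} × {x82, x83, x84} = {(p1,x82), (p1,x83), (p1,x84), (p2,x82), (p2,x83), (p2,x84)}
  {p1, p3} × {x82, x83, x84} = {(p1,x82), (p1,x83), (p1,x84), (p3,x82), (p3,x83), (p3,x84)}
  {p1, p2, p3} × {x83, x84} = {(p1,x83), (p1,x84), (p2,x83), (p2,x84), (p3,x83), (p3,x84)}
  {p2, p3} × {x82, x83, x84} = {(p2,x82), (p2,x83), (p2,x84), (p3,x82), (p3,x83), (p3,x84)}
  {p1, p2, p3} × {x82, x83, x84} = {(p1,x82), (p1,x83), (p1,x84), (p2,x82), (p2,x83), (p2,x84), (p3,x82), (p3,x83), (p3,x84)}
These 29 distinct sets form the basis B.
Close under arbitrary unions to get τ_{X×Y}; counting gives |τ_{X×Y}| = 125.


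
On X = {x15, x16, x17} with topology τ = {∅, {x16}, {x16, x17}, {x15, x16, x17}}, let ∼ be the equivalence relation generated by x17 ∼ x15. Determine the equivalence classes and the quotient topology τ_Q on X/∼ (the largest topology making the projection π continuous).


X/∼ = {[x15=x17], [x16]}; |τ_Q| = 3.

Equivalence classes: [x15=x17], [x16].
Quotient map π: X → X/∼ sends x15 ↦ [x15=x17], x16 ↦ [x16], x17 ↦ [x15=x17].
For each subset V ⊆ X/∼, compute π^{-1}(V) ⊆ X and check whether π^{-1}(V) ∈ τ. V is open in τ_Q iff π^{-1}(V) ∈ τ.
  V = {}: π^{-1}(V) = ∅ ∈ τ ✓.
  V = {[x15=x17]}: π^{-1}(V) = {x15, x17} ∉ τ ✗.
  V = {[x16]}: π^{-1}(V) = {x16} ∈ τ ✓.
  V = {[x15=x17], [x16]}: π^{-1}(V) = {x15, x16, x17} ∈ τ ✓.
Open sets in the quotient: τ_Q = {{}, {[x16]}, {[x15=x17], [x16]}} (3 elements).


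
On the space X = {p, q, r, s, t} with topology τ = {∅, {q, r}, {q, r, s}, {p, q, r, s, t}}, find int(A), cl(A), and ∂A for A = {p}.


int(A) = ∅, cl(A) = {p, t}, ∂A = {p, t}.

Closed sets in (X, τ) are complements of opens:
  closed(X, τ) = {∅, {p, t}, {p, s, t}, {p, q, r, s, t}}.
int(A) = ⋃ {U ∈ τ : U ⊆ A}. Opens contained in A: ∅.
Taking the union of these: int(A) = ∅.
cl(A) = ⋂ {C closed : A ⊆ C}. Closed sets containing A: {p, t}, {p, s, t}, {p, q, r, s, t}.
Intersecting these: cl(A) = {p, t}.
∂A = cl(A) ∖ int(A) = {p, t} ∖ ∅ = {p, t}.


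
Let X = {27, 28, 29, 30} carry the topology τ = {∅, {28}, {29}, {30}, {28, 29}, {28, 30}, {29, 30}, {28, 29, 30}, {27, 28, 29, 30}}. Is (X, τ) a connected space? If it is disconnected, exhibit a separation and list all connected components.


(X, τ) is connected.

Find clopen sets (U ∈ τ with X ∖ U ∈ τ):
  U = ∅, X ∖ U = {27, 28, 29, 30} — both open, so U is clopen.
  U = {27, 28, 29, 30}, X ∖ U = ∅ — both open, so U is clopen.
Only trivial clopens (∅ and X) exist, so (X, τ) is connected.
Compute connected components by grouping points that agree on all clopens:
  component: {27, 28, 29, 30}


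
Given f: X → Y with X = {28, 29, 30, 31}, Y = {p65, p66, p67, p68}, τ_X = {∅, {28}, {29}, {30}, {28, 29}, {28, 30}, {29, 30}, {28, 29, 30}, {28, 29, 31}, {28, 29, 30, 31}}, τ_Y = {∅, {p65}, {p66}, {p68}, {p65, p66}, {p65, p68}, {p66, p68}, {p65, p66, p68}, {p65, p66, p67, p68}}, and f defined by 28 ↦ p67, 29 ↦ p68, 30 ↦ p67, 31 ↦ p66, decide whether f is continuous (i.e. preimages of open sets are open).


f is NOT continuous.

Compute f^{-1}(U) for each U ∈ τ_Y:
  U = ∅: f^{-1}(U) = ∅ ∈ τ_X ✓.
  U = {p65}: f^{-1}(U) = ∅ ∈ τ_X ✓.
  U = {p66}: f^{-1}(U) = {31} ∉ τ_X ✗.
  U = {p68}: f^{-1}(U) = {29} ∈ τ_X ✓.
  U = {p65, p66}: f^{-1}(U) = {31} ∉ τ_X ✗.
  U = {p65, p68}: f^{-1}(U) = {29} ∈ τ_X ✓.
  U = {p66, p68}: f^{-1}(U) = {29, 31} ∉ τ_X ✗.
  U = {p65, p66, p68}: f^{-1}(U) = {29, 31} ∉ τ_X ✗.
  U = {p65, p66, p67, p68}: f^{-1}(U) = {28, 29, 30, 31} ∈ τ_X ✓.
Found U = {p66} with f^{-1}(U) = {31} not in τ_X. Therefore f is NOT continuous.


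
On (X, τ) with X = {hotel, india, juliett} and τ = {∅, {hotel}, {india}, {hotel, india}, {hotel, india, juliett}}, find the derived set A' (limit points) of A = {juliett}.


A' = ∅

For each x ∈ X, list the open sets U ∈ τ with x ∈ U, then check whether U ∩ (A ∖ {x}) ≠ ∅ for every such U.
  x = hotel: open {hotel} ∋ x has {hotel} ∩ (A ∖ {hotel}) = ∅, so x is NOT a limit point.
  x = india: open {india} ∋ x has {india} ∩ (A ∖ {india}) = ∅, so x is NOT a limit point.
  x = juliett: open {hotel, india, juliett} ∋ x has {hotel, india, juliett} ∩ (A ∖ {juliett}) = ∅, so x is NOT a limit point.
Collecting: A' = ∅.


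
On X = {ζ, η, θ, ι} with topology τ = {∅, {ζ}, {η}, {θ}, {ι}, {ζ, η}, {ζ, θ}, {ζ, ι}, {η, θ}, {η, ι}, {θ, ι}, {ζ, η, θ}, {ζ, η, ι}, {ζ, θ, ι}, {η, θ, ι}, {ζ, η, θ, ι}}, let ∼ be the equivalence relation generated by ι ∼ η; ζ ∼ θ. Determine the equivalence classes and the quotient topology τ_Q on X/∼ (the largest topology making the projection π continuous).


X/∼ = {[ζ=θ], [η=ι]}; |τ_Q| = 4.

Equivalence classes: [ζ=θ], [η=ι].
Quotient map π: X → X/∼ sends ζ ↦ [ζ=θ], η ↦ [η=ι], θ ↦ [ζ=θ], ι ↦ [η=ι].
For each subset V ⊆ X/∼, compute π^{-1}(V) ⊆ X and check whether π^{-1}(V) ∈ τ. V is open in τ_Q iff π^{-1}(V) ∈ τ.
  V = {}: π^{-1}(V) = ∅ ∈ τ ✓.
  V = {[ζ=θ]}: π^{-1}(V) = {ζ, θ} ∈ τ ✓.
  V = {[η=ι]}: π^{-1}(V) = {η, ι} ∈ τ ✓.
  V = {[ζ=θ], [η=ι]}: π^{-1}(V) = {ζ, η, θ, ι} ∈ τ ✓.
Open sets in the quotient: τ_Q = {{}, {[ζ=θ]}, {[η=ι]}, {[ζ=θ], [η=ι]}} (4 elements).


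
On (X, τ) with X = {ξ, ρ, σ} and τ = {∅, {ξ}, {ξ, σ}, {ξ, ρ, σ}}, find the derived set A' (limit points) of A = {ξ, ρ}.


A' = {ρ, σ}

For each x ∈ X, list the open sets U ∈ τ with x ∈ U, then check whether U ∩ (A ∖ {x}) ≠ ∅ for every such U.
  x = ξ: open {ξ} ∋ x has {ξ} ∩ (A ∖ {ξ}) = ∅, so x is NOT a limit point.
  x = ρ: opens ∋ x are {ξ, ρ, σ}; each meets A ∖ {ρ}, so x IS a limit point.
  x = σ: opens ∋ x are {ξ, σ}, {ξ, ρ, σ}; each meets A ∖ {σ}, so x IS a limit point.
Collecting: A' = {ρ, σ}.


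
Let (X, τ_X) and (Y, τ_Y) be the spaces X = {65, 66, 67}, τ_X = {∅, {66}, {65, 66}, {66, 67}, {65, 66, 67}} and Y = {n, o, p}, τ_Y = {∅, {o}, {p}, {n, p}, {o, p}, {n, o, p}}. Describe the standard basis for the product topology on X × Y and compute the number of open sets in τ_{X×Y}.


Basis B = {∅ × ∅, {66} × {o}, {66} × {p}, {65, 66} × {o}, {65, 66} × {p}, {66} × {n, p}, {66} × {o, p}, {66, 67} × {o}, {66, 67} × {p}, {65, 66, 67} × {o}, {65, 66, 67} × {p}, {66} × {n, o, p}, {65, 66} × {n, p}, {65, 66} × {o, p}, {66, 67} × {n, p}, {66, 67} × {o, p}, {65, 66} × {n, o, p}, {65, 66, 67} × {n, p}, {65, 66, 67} × {o, p}, {66, 67} × {n, o, p}, {65, 66, 67} × {n, o, p}}; |τ_{X×Y}| = 70.

Enumerate products U × V with U ∈ τ_X, V ∈ τ_Y (deduplicated):
  ∅ × ∅ = {} (∅)
  {66} × {o} = {(66,o)}
  {66} × {p} = {(66,p)}
  {65, 66} × {o} = {(65,o), (66,o)}
  {65, 66} × {p} = {(65,p), (66,p)}
  {66} × {n, p} = {(66,n), (66,p)}
  {66} × {o, p} = {(66,o), (66,p)}
  {66, 67} × {o} = {(66,o), (67,o)}
  {66, 67} × {p} = {(66,p), (67,p)}
  {65, 66, 67} × {o} = {(65,o), (66,o), (67,o)}
  {65, 66, 67} × {p} = {(65,p), (66,p), (67,p)}
  {66} × {n, o, p} = {(66,n), (66,o), (66,p)}
  {65, 66} × {n, p} = {(65,n), (65,p), (66,n), (66,p)}
  {65, 66} × {o, p} = {(65,o), (65,p), (66,o), (66,p)}
  {66, 67} × {n, p} = {(66,n), (66,p), (67,n), (67,p)}
  {66, 67} × {o, p} = {(66,o), (66,p), (67,o), (67,p)}
  {65, 66} × {n, o, p} = {(65,n), (65,o), (65,p), (66,n), (66,o), (66,p)}
  {65, 66, 67} × {n, p} = {(65,n), (65,p), (66,n), (66,p), (67,n), (67,p)}
  {65, 66, 67} × {o, p} = {(65,o), (65,p), (66,o), (66,p), (67,o), (67,p)}
  {66, 67} × {n, o, p} = {(66,n), (66,o), (66,p), (67,n), (67,o), (67,p)}
  {65, 66, 67} × {n, o, p} = {(65,n), (65,o), (65,p), (66,n), (66,o), (66,p), (67,n), (67,o), (67,p)}
These 21 distinct sets form the basis B.
Close under arbitrary unions to get τ_{X×Y}; counting gives |τ_{X×Y}| = 70.


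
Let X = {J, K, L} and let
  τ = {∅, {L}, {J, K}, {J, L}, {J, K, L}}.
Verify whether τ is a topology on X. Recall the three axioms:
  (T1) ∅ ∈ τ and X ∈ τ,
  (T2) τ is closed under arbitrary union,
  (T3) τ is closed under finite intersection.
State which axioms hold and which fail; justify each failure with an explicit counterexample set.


τ is NOT a topology on X.

Axiom (T1): ∅ ∈ τ? Yes; X ∈ τ? Yes.
Axiom (T2/T3): check pairwise unions and intersections of members of τ.
Counterexample for (T3): {J, K} ∩ {J, L} = {J} ∉ τ. Therefore τ is NOT a topology.


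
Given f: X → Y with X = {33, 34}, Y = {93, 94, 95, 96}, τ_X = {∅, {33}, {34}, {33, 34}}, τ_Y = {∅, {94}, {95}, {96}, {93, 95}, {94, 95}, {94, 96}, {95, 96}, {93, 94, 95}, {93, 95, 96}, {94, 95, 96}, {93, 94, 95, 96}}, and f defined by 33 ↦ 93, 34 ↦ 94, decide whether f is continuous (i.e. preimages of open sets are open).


f IS continuous.

Compute f^{-1}(U) for each U ∈ τ_Y:
  U = ∅: f^{-1}(U) = ∅ ∈ τ_X ✓.
  U = {94}: f^{-1}(U) = {34} ∈ τ_X ✓.
  U = {95}: f^{-1}(U) = ∅ ∈ τ_X ✓.
  U = {96}: f^{-1}(U) = ∅ ∈ τ_X ✓.
  U = {93, 95}: f^{-1}(U) = {33} ∈ τ_X ✓.
  U = {94, 95}: f^{-1}(U) = {34} ∈ τ_X ✓.
  U = {94, 96}: f^{-1}(U) = {34} ∈ τ_X ✓.
  U = {95, 96}: f^{-1}(U) = ∅ ∈ τ_X ✓.
  U = {93, 94, 95}: f^{-1}(U) = {33, 34} ∈ τ_X ✓.
  U = {93, 95, 96}: f^{-1}(U) = {33} ∈ τ_X ✓.
  U = {94, 95, 96}: f^{-1}(U) = {34} ∈ τ_X ✓.
  U = {93, 94, 95, 96}: f^{-1}(U) = {33, 34} ∈ τ_X ✓.
Every preimage lies in τ_X, so f IS continuous.


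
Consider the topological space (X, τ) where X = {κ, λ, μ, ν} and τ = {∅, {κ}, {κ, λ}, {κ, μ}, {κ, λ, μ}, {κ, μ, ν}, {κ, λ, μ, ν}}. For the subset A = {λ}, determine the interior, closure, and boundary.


int(A) = ∅, cl(A) = {λ}, ∂A = {λ}.

Closed sets in (X, τ) are complements of opens:
  closed(X, τ) = {∅, {λ}, {ν}, {λ, ν}, {μ, ν}, {λ, μ, ν}, {κ, λ, μ, ν}}.
int(A) = ⋃ {U ∈ τ : U ⊆ A}. Opens contained in A: ∅.
Taking the union of these: int(A) = ∅.
cl(A) = ⋂ {C closed : A ⊆ C}. Closed sets containing A: {λ}, {λ, ν}, {λ, μ, ν}, {κ, λ, μ, ν}.
Intersecting these: cl(A) = {λ}.
∂A = cl(A) ∖ int(A) = {λ} ∖ ∅ = {λ}.


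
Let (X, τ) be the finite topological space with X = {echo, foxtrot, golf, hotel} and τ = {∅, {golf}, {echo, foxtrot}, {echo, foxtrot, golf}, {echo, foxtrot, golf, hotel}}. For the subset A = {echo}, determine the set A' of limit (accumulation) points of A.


A' = {foxtrot, hotel}

For each x ∈ X, list the open sets U ∈ τ with x ∈ U, then check whether U ∩ (A ∖ {x}) ≠ ∅ for every such U.
  x = echo: open {echo, foxtrot} ∋ x has {echo, foxtrot} ∩ (A ∖ {echo}) = ∅, so x is NOT a limit point.
  x = foxtrot: opens ∋ x are {echo, foxtrot}, {echo, foxtrot, golf}, {echo, foxtrot, golf, hotel}; each meets A ∖ {foxtrot}, so x IS a limit point.
  x = golf: open {golf} ∋ x has {golf} ∩ (A ∖ {golf}) = ∅, so x is NOT a limit point.
  x = hotel: opens ∋ x are {echo, foxtrot, golf, hotel}; each meets A ∖ {hotel}, so x IS a limit point.
Collecting: A' = {foxtrot, hotel}.


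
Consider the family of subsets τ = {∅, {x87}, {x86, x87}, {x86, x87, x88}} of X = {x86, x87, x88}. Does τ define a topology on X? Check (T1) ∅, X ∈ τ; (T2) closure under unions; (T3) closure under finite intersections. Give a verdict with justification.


τ IS a topology on X.

Axiom (T1): ∅ ∈ τ? Yes; X ∈ τ? Yes.
Axiom (T2/T3): check pairwise unions and intersections of members of τ.
All pairwise intersections and unions checked — each lies in τ. Therefore τ satisfies (T1), (T2), (T3): it IS a topology on X.


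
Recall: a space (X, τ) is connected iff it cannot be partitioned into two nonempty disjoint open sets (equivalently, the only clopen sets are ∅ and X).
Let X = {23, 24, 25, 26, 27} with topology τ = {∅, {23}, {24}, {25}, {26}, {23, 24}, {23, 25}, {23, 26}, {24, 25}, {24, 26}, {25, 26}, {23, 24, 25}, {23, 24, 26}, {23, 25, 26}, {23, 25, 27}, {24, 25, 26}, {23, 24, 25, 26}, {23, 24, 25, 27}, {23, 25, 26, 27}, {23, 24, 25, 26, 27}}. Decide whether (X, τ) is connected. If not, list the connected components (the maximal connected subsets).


(X, τ) is disconnected; components = [{24}, {26}, {23, 25, 27}].

Find clopen sets (U ∈ τ with X ∖ U ∈ τ):
  U = ∅, X ∖ U = {23, 24, 25, 26, 27} — both open, so U is clopen.
  U = {24}, X ∖ U = {23, 25, 26, 27} — both open, so U is clopen.
  U = {26}, X ∖ U = {23, 24, 25, 27} — both open, so U is clopen.
  U = {24, 26}, X ∖ U = {23, 25, 27} — both open, so U is clopen.
  U = {23, 25, 27}, X ∖ U = {24, 26} — both open, so U is clopen.
  U = {23, 24, 25, 27}, X ∖ U = {26} — both open, so U is clopen.
  U = {23, 25, 26, 27}, X ∖ U = {24} — both open, so U is clopen.
  U = {23, 24, 25, 26, 27}, X ∖ U = ∅ — both open, so U is clopen.
Nontrivial clopen(s) exist: e.g. {23, 24, 25, 27}. So (X, τ) is disconnected.
Compute connected components by grouping points that agree on all clopens:
  component: {24}
  component: {26}
  component: {23, 25, 27}


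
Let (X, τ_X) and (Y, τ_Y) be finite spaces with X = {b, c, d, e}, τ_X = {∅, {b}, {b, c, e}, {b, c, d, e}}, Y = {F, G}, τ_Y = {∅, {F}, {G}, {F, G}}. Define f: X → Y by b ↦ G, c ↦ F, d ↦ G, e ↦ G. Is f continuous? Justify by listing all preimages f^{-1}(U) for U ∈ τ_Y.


f is NOT continuous.

Compute f^{-1}(U) for each U ∈ τ_Y:
  U = ∅: f^{-1}(U) = ∅ ∈ τ_X ✓.
  U = {F}: f^{-1}(U) = {c} ∉ τ_X ✗.
  U = {G}: f^{-1}(U) = {b, d, e} ∉ τ_X ✗.
  U = {F, G}: f^{-1}(U) = {b, c, d, e} ∈ τ_X ✓.
Found U = {F} with f^{-1}(U) = {c} not in τ_X. Therefore f is NOT continuous.


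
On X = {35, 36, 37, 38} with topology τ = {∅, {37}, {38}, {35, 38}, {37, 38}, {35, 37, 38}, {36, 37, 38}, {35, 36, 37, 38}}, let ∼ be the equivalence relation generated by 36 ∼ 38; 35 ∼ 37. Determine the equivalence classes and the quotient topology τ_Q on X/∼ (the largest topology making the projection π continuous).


X/∼ = {[35=37], [36=38]}; |τ_Q| = 2.

Equivalence classes: [35=37], [36=38].
Quotient map π: X → X/∼ sends 35 ↦ [35=37], 36 ↦ [36=38], 37 ↦ [35=37], 38 ↦ [36=38].
For each subset V ⊆ X/∼, compute π^{-1}(V) ⊆ X and check whether π^{-1}(V) ∈ τ. V is open in τ_Q iff π^{-1}(V) ∈ τ.
  V = {}: π^{-1}(V) = ∅ ∈ τ ✓.
  V = {[35=37]}: π^{-1}(V) = {35, 37} ∉ τ ✗.
  V = {[36=38]}: π^{-1}(V) = {36, 38} ∉ τ ✗.
  V = {[35=37], [36=38]}: π^{-1}(V) = {35, 36, 37, 38} ∈ τ ✓.
Open sets in the quotient: τ_Q = {{}, {[35=37], [36=38]}} (2 elements).


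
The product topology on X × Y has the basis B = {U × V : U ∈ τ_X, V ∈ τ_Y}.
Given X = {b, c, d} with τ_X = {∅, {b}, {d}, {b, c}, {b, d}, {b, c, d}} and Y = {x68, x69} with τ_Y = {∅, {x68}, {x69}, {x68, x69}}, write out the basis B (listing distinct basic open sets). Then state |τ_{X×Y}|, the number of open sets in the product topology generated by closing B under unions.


Basis B = {∅ × ∅, {b} × {x68}, {b} × {x69}, {d} × {x68}, {d} × {x69}, {b} × {x68, x69}, {b, c} × {x68}, {b, d} × {x68}, {b, c} × {x69}, {b, d} × {x69}, {d} × {x68, x69}, {b, c, d} × {x68}, {b, c, d} × {x69}, {b, c} × {x68, x69}, {b, d} × {x68, x69}, {b, c, d} × {x68, x69}}; |τ_{X×Y}| = 36.

Enumerate products U × V with U ∈ τ_X, V ∈ τ_Y (deduplicated):
  ∅ × ∅ = {} (∅)
  {b} × {x68} = {(b,x68)}
  {b} × {x69} = {(b,x69)}
  {d} × {x68} = {(d,x68)}
  {d} × {x69} = {(d,x69)}
  {b} × {x68, x69} = {(b,x68), (b,x69)}
  {b, c} × {x68} = {(b,x68), (c,x68)}
  {b, d} × {x68} = {(b,x68), (d,x68)}
  {b, c} × {x69} = {(b,x69), (c,x69)}
  {b, d} × {x69} = {(b,x69), (d,x69)}
  {d} × {x68, x69} = {(d,x68), (d,x69)}
  {b, c, d} × {x68} = {(b,x68), (c,x68), (d,x68)}
  {b, c, d} × {x69} = {(b,x69), (c,x69), (d,x69)}
  {b, c} × {x68, x69} = {(b,x68), (b,x69), (c,x68), (c,x69)}
  {b, d} × {x68, x69} = {(b,x68), (b,x69), (d,x68), (d,x69)}
  {b, c, d} × {x68, x69} = {(b,x68), (b,x69), (c,x68), (c,x69), (d,x68), (d,x69)}
These 16 distinct sets form the basis B.
Close under arbitrary unions to get τ_{X×Y}; counting gives |τ_{X×Y}| = 36.
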